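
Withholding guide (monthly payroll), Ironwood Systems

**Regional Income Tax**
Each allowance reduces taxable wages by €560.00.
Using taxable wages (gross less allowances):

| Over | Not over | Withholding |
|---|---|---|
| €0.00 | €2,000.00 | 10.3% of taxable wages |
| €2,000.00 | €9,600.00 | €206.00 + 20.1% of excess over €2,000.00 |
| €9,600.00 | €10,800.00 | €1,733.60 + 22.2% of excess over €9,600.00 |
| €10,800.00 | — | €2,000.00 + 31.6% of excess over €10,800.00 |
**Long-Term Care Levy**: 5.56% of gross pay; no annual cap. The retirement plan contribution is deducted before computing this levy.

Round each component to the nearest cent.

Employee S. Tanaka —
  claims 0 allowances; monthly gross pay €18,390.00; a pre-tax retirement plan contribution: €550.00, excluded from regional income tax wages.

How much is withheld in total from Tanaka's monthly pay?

€5,216.54

Regional Income Tax: taxable = €18,390.00 − €550.00 = €17,840.00
  €2,000.00 + 31.6% × (€17,840.00 − €10,800.00) = €2,000.00 + 31.6% × €7,040.00 = €4,224.64
Long-Term Care Levy: 5.56% × €17,840.00 = €991.90
Total: €4,224.64 + €991.90 = €5,216.54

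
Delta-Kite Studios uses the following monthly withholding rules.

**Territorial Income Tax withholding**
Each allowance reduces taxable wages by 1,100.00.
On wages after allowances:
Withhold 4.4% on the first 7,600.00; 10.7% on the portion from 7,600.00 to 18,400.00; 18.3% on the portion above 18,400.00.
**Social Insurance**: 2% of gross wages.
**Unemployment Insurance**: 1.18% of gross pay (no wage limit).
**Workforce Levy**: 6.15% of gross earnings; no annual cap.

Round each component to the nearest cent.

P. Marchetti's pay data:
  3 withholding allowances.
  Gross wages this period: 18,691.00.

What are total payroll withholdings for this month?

Territorial Income Tax: taxable = 18,691.00 − 3×1,100.00 = 15,391.00
  334.40 + 10.7% × (15,391.00 − 7,600.00) = 334.40 + 10.7% × 7,791.00 = 1,168.04
Social Insurance: 2% × 18,691.00 = 373.82
Unemployment Insurance: 1.18% × 18,691.00 = 220.55
Workforce Levy: 6.15% × 18,691.00 = 1,149.50
Total: 1,168.04 + 373.82 + 220.55 + 1,149.50 = 2,911.91

2,911.91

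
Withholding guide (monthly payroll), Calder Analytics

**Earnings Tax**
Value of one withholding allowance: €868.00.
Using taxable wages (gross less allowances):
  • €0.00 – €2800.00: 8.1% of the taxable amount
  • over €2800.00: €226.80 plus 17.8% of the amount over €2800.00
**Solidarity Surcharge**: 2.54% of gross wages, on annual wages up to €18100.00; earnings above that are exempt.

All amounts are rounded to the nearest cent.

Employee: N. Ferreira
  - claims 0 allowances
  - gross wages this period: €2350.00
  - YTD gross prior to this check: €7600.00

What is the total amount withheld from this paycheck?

Earnings Tax: taxable = €2350.00
  8.1% × €2350.00 = €190.35
Solidarity Surcharge: 2.54% × €2350.00 = €59.69
Total: €190.35 + €59.69 = €250.04

€250.04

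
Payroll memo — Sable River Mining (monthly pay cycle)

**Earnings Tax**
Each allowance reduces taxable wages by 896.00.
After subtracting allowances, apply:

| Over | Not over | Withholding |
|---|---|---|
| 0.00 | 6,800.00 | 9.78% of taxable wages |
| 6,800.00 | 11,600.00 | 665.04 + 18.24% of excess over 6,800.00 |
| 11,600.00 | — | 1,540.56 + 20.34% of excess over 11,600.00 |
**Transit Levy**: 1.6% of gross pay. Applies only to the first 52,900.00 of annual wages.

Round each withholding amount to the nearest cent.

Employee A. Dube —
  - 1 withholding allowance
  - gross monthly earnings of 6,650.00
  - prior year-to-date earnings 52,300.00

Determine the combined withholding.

Earnings Tax: taxable = 6,650.00 − 1×896.00 = 5,754.00
  9.78% × 5,754.00 = 562.74
Transit Levy: cap 52,900.00 − YTD 52,300.00 = 600.00 subject; 1.6% × 600.00 = 9.60
Total: 562.74 + 9.60 = 572.34

572.34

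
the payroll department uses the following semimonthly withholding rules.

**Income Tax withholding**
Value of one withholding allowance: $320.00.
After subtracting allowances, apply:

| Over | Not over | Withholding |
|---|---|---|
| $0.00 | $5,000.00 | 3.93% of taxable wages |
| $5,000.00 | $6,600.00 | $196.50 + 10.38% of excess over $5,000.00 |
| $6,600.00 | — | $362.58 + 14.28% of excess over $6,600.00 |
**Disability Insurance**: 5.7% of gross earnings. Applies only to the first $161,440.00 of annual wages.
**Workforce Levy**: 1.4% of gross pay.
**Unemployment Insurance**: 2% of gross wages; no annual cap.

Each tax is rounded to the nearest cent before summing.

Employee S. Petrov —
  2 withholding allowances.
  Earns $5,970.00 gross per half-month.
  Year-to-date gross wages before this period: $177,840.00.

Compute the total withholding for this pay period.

$433.73

Income Tax: taxable = $5,970.00 − 2×$320.00 = $5,330.00
  $196.50 + 10.38% × ($5,330.00 − $5,000.00) = $196.50 + 10.38% × $330.00 = $230.75
Disability Insurance: YTD $177,840.00 ≥ cap $161,440.00 → $0.00
Workforce Levy: 1.4% × $5,970.00 = $83.58
Unemployment Insurance: 2% × $5,970.00 = $119.40
Total: $230.75 + $0.00 + $83.58 + $119.40 = $433.73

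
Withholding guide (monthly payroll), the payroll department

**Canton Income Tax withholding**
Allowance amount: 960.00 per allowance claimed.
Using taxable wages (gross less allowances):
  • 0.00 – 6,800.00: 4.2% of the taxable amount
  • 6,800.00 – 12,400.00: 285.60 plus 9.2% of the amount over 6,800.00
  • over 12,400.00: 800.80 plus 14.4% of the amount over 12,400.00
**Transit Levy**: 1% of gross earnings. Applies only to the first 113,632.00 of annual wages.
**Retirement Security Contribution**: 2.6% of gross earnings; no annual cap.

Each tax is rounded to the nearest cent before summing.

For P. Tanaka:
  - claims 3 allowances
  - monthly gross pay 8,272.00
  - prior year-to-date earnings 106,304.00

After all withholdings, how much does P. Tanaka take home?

7,757.19

Canton Income Tax: taxable = 8,272.00 − 3×960.00 = 5,392.00
  4.2% × 5,392.00 = 226.46
Transit Levy: cap 113,632.00 − YTD 106,304.00 = 7,328.00 subject; 1% × 7,328.00 = 73.28
Retirement Security Contribution: 2.6% × 8,272.00 = 215.07
Total withheld: 226.46 + 73.28 + 215.07 = 514.81
Net pay: 8,272.00 − 514.81 = 7,757.19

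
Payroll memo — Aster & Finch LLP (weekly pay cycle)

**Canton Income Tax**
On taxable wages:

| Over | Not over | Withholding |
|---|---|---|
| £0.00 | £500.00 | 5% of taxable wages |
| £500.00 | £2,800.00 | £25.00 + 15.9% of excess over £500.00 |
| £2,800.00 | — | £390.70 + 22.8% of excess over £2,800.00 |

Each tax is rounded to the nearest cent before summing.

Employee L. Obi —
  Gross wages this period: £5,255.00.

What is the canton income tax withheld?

Canton Income Tax: taxable = £5,255.00
  £390.70 + 22.8% × (£5,255.00 − £2,800.00) = £390.70 + 22.8% × £2,455.00 = £950.44

£950.44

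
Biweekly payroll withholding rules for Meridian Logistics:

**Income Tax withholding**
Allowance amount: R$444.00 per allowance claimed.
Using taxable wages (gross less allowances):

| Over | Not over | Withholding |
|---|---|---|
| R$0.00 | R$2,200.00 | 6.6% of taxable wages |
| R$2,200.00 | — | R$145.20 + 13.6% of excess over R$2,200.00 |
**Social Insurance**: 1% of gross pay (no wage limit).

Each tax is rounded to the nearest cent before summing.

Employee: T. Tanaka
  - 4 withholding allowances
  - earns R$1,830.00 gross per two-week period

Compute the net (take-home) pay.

Income Tax: taxable = R$1,830.00 − 4×R$444.00 = R$54.00
  6.6% × R$54.00 = R$3.56
Social Insurance: 1% × R$1,830.00 = R$18.30
Total withheld: R$3.56 + R$18.30 = R$21.86
Net pay: R$1,830.00 − R$21.86 = R$1,808.14

R$1,808.14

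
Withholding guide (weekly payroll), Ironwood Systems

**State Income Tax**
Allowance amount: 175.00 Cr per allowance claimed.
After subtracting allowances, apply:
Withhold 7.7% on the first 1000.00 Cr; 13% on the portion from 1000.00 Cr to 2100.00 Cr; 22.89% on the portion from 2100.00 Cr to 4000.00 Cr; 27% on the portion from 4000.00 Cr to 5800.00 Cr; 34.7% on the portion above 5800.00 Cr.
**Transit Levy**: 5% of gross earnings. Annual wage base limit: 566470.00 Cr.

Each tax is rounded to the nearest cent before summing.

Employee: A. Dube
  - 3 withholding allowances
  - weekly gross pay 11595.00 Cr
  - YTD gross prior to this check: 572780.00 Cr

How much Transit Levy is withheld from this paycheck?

0.00 Cr

Transit Levy: YTD 572780.00 Cr ≥ cap 566470.00 Cr → 0.00 Cr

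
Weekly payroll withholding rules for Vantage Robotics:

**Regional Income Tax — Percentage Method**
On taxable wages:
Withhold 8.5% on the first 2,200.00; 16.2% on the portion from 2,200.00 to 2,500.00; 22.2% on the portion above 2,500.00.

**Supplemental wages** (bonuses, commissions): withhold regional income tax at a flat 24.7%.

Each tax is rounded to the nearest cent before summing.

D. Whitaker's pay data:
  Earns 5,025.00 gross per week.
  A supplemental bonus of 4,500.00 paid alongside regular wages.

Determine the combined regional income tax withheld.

1,907.65

Regional Income Tax: taxable = 5,025.00
  235.60 + 22.2% × (5,025.00 − 2,500.00) = 235.60 + 22.2% × 2,525.00 = 796.15
Supplemental (24.7% flat on bonus): 24.7% × 4,500.00 = 1,111.50
Total regional income tax: 796.15 + 1,111.50 = 1,907.65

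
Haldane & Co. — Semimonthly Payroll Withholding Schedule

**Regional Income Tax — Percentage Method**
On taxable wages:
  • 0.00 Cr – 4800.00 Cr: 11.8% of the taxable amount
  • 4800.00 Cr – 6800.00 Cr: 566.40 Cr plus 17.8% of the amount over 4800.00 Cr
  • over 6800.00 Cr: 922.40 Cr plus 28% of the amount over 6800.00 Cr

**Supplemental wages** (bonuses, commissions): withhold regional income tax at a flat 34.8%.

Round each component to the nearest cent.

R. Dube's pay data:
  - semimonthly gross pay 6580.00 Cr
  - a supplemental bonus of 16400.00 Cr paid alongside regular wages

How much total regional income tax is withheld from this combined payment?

Regional Income Tax: taxable = 6580.00 Cr
  566.40 Cr + 17.8% × (6580.00 Cr − 4800.00 Cr) = 566.40 Cr + 17.8% × 1780.00 Cr = 883.24 Cr
Supplemental (34.8% flat on bonus): 34.8% × 16400.00 Cr = 5707.20 Cr
Total regional income tax: 883.24 Cr + 5707.20 Cr = 6590.44 Cr

6590.44 Cr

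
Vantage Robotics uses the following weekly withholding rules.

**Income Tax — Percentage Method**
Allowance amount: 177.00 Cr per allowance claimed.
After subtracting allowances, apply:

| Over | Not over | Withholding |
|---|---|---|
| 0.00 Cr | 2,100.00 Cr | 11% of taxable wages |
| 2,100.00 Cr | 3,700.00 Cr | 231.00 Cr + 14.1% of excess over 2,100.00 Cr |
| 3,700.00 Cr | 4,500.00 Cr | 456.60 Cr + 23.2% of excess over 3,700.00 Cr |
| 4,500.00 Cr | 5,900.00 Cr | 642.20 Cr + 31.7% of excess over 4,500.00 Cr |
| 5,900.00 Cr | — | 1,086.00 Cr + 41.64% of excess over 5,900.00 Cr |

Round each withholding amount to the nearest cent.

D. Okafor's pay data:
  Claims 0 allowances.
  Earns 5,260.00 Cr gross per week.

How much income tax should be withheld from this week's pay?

Income Tax: taxable = 5,260.00 Cr
  642.20 Cr + 31.7% × (5,260.00 Cr − 4,500.00 Cr) = 642.20 Cr + 31.7% × 760.00 Cr = 883.12 Cr

883.12 Cr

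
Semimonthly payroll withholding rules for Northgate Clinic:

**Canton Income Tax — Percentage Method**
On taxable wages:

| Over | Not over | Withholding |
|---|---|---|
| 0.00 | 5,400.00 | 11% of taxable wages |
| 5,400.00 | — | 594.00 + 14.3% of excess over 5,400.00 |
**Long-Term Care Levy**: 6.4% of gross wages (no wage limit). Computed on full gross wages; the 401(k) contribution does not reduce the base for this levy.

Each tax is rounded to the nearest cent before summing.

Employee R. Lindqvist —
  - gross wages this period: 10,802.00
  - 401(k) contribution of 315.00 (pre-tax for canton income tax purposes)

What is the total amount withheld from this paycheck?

Canton Income Tax: taxable = 10,802.00 − 315.00 = 10,487.00
  594.00 + 14.3% × (10,487.00 − 5,400.00) = 594.00 + 14.3% × 5,087.00 = 1,321.44
Long-Term Care Levy: 6.4% × 10,802.00 = 691.33
Total: 1,321.44 + 691.33 = 2,012.77

2,012.77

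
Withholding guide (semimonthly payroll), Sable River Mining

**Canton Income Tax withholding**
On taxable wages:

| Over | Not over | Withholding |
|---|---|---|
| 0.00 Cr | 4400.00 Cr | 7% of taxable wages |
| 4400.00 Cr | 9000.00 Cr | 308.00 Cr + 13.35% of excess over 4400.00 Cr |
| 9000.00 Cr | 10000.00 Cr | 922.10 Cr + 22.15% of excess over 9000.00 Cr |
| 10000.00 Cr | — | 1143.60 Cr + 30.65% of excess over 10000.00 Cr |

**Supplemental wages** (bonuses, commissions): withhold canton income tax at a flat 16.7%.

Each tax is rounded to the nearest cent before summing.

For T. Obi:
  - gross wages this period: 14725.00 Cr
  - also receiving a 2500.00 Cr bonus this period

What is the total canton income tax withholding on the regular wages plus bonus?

3009.31 Cr

Canton Income Tax: taxable = 14725.00 Cr
  1143.60 Cr + 30.65% × (14725.00 Cr − 10000.00 Cr) = 1143.60 Cr + 30.65% × 4725.00 Cr = 2591.81 Cr
Supplemental (16.7% flat on bonus): 16.7% × 2500.00 Cr = 417.50 Cr
Total canton income tax: 2591.81 Cr + 417.50 Cr = 3009.31 Cr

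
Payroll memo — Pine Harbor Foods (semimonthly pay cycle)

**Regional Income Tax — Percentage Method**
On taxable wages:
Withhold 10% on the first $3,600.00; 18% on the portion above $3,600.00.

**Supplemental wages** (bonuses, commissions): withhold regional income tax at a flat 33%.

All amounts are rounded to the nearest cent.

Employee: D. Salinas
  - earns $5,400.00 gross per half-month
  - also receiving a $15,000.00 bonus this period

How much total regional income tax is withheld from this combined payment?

Regional Income Tax: taxable = $5,400.00
  $360.00 + 18% × ($5,400.00 − $3,600.00) = $360.00 + 18% × $1,800.00 = $684.00
Supplemental (33% flat on bonus): 33% × $15,000.00 = $4,950.00
Total regional income tax: $684.00 + $4,950.00 = $5,634.00

$5,634.00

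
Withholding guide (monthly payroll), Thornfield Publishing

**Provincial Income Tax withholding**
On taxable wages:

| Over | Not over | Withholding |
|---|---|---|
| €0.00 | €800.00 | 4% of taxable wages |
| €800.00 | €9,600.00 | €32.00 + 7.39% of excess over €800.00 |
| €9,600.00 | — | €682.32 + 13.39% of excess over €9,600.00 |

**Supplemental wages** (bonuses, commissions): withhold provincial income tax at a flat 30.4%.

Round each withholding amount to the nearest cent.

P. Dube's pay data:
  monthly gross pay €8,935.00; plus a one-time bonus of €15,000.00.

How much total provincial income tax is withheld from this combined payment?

Provincial Income Tax: taxable = €8,935.00
  €32.00 + 7.39% × (€8,935.00 − €800.00) = €32.00 + 7.39% × €8,135.00 = €633.18
Supplemental (30.4% flat on bonus): 30.4% × €15,000.00 = €4,560.00
Total provincial income tax: €633.18 + €4,560.00 = €5,193.18

€5,193.18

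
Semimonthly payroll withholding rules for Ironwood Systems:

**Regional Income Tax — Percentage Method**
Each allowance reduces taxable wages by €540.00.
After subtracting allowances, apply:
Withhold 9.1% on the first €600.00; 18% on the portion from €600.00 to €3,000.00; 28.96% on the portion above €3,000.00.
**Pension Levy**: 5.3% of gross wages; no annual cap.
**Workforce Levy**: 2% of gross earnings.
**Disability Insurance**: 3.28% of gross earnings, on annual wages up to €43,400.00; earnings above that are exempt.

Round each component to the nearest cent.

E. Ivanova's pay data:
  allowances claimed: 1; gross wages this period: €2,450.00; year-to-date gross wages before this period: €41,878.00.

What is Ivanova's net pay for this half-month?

€1,930.83

Regional Income Tax: taxable = €2,450.00 − 1×€540.00 = €1,910.00
  €54.60 + 18% × (€1,910.00 − €600.00) = €54.60 + 18% × €1,310.00 = €290.40
Pension Levy: 5.3% × €2,450.00 = €129.85
Workforce Levy: 2% × €2,450.00 = €49.00
Disability Insurance: cap €43,400.00 − YTD €41,878.00 = €1,522.00 subject; 3.28% × €1,522.00 = €49.92
Total withheld: €290.40 + €129.85 + €49.00 + €49.92 = €519.17
Net pay: €2,450.00 − €519.17 = €1,930.83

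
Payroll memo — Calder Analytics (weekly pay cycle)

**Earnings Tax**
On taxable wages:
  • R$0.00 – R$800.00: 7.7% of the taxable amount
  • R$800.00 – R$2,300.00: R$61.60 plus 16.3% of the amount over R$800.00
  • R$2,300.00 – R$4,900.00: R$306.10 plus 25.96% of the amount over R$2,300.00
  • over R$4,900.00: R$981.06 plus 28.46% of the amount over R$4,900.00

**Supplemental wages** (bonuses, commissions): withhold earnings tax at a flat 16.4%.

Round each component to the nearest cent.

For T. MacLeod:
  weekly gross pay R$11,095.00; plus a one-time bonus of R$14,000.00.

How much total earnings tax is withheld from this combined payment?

Earnings Tax: taxable = R$11,095.00
  R$981.06 + 28.46% × (R$11,095.00 − R$4,900.00) = R$981.06 + 28.46% × R$6,195.00 = R$2,744.16
Supplemental (16.4% flat on bonus): 16.4% × R$14,000.00 = R$2,296.00
Total earnings tax: R$2,744.16 + R$2,296.00 = R$5,040.16

R$5,040.16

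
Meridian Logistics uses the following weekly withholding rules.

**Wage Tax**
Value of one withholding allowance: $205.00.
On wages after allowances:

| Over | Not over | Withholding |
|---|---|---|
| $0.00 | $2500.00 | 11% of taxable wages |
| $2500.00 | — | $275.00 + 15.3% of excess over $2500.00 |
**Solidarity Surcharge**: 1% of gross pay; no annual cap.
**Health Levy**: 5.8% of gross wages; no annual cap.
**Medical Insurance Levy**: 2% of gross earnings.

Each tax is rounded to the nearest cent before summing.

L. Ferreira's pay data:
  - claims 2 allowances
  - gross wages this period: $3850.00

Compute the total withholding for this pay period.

$757.62

Wage Tax: taxable = $3850.00 − 2×$205.00 = $3440.00
  $275.00 + 15.3% × ($3440.00 − $2500.00) = $275.00 + 15.3% × $940.00 = $418.82
Solidarity Surcharge: 1% × $3850.00 = $38.50
Health Levy: 5.8% × $3850.00 = $223.30
Medical Insurance Levy: 2% × $3850.00 = $77.00
Total: $418.82 + $38.50 + $223.30 + $77.00 = $757.62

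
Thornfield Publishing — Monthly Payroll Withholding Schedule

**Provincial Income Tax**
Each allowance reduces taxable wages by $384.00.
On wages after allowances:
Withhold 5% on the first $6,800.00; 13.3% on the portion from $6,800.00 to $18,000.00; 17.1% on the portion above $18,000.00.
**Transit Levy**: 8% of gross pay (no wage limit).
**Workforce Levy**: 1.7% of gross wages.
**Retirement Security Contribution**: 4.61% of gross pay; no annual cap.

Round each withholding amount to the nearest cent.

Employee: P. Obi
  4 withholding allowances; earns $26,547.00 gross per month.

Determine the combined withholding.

$6,827.36

Provincial Income Tax: taxable = $26,547.00 − 4×$384.00 = $25,011.00
  $1,829.60 + 17.1% × ($25,011.00 − $18,000.00) = $1,829.60 + 17.1% × $7,011.00 = $3,028.48
Transit Levy: 8% × $26,547.00 = $2,123.76
Workforce Levy: 1.7% × $26,547.00 = $451.30
Retirement Security Contribution: 4.61% × $26,547.00 = $1,223.82
Total: $3,028.48 + $2,123.76 + $451.30 + $1,223.82 = $6,827.36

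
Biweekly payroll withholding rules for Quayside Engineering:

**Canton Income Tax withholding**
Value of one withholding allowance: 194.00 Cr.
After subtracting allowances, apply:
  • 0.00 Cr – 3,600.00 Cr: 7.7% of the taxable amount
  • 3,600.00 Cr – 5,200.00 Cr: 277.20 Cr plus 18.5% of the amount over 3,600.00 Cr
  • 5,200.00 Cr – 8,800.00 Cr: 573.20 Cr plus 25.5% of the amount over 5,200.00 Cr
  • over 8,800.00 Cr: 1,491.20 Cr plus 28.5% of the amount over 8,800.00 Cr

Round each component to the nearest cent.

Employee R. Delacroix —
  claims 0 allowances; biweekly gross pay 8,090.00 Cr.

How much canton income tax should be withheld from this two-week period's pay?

1,310.15 Cr

Canton Income Tax: taxable = 8,090.00 Cr
  573.20 Cr + 25.5% × (8,090.00 Cr − 5,200.00 Cr) = 573.20 Cr + 25.5% × 2,890.00 Cr = 1,310.15 Cr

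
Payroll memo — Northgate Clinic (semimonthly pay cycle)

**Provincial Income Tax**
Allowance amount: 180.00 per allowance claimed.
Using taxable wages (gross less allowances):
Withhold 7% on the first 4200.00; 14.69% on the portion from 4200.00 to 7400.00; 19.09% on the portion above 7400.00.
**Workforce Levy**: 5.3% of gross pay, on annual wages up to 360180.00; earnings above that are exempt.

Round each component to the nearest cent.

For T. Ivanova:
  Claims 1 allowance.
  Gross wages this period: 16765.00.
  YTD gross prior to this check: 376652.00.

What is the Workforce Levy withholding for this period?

0.00

Workforce Levy: YTD 376652.00 ≥ cap 360180.00 → 0.00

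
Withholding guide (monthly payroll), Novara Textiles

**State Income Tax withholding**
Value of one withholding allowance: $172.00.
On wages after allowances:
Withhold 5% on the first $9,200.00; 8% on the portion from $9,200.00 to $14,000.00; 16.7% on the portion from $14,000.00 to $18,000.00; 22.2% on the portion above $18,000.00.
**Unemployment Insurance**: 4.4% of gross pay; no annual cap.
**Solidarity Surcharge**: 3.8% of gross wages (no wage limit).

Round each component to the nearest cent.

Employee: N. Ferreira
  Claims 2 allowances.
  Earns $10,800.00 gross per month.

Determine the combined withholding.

State Income Tax: taxable = $10,800.00 − 2×$172.00 = $10,456.00
  $460.00 + 8% × ($10,456.00 − $9,200.00) = $460.00 + 8% × $1,256.00 = $560.48
Unemployment Insurance: 4.4% × $10,800.00 = $475.20
Solidarity Surcharge: 3.8% × $10,800.00 = $410.40
Total: $560.48 + $475.20 + $410.40 = $1,446.08

$1,446.08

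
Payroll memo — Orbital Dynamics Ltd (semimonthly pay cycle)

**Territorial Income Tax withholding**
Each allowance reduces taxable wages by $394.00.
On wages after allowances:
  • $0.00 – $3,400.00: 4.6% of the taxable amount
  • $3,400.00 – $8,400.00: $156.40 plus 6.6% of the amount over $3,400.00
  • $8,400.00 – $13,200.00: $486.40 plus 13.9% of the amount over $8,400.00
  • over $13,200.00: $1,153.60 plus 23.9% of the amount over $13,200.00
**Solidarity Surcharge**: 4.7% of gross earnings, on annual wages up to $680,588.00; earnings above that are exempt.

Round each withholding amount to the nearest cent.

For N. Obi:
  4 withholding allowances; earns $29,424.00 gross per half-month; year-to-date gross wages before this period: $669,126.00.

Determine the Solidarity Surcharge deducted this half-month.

$538.71

Solidarity Surcharge: cap $680,588.00 − YTD $669,126.00 = $11,462.00 subject; 4.7% × $11,462.00 = $538.71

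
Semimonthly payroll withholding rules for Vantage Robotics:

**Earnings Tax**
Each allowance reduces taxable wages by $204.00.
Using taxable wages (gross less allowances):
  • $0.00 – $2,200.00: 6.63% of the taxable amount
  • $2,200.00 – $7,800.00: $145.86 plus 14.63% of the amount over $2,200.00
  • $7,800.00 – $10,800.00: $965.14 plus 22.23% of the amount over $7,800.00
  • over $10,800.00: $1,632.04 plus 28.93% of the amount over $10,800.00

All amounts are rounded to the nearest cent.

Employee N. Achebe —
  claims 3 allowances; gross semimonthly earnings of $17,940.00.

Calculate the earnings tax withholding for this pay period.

Earnings Tax: taxable = $17,940.00 − 3×$204.00 = $17,328.00
  $1,632.04 + 28.93% × ($17,328.00 − $10,800.00) = $1,632.04 + 28.93% × $6,528.00 = $3,520.59

$3,520.59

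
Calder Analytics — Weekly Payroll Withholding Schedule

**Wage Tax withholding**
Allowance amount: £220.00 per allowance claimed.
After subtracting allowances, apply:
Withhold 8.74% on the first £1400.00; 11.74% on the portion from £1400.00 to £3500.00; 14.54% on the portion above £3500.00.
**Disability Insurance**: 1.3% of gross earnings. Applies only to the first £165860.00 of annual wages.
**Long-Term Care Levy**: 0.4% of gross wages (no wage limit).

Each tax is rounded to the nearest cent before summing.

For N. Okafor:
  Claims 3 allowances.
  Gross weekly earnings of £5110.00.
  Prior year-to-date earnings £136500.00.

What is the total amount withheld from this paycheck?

Wage Tax: taxable = £5110.00 − 3×£220.00 = £4450.00
  £368.90 + 14.54% × (£4450.00 − £3500.00) = £368.90 + 14.54% × £950.00 = £507.03
Disability Insurance: 1.3% × £5110.00 = £66.43
Long-Term Care Levy: 0.4% × £5110.00 = £20.44
Total: £507.03 + £66.43 + £20.44 = £593.90

£593.90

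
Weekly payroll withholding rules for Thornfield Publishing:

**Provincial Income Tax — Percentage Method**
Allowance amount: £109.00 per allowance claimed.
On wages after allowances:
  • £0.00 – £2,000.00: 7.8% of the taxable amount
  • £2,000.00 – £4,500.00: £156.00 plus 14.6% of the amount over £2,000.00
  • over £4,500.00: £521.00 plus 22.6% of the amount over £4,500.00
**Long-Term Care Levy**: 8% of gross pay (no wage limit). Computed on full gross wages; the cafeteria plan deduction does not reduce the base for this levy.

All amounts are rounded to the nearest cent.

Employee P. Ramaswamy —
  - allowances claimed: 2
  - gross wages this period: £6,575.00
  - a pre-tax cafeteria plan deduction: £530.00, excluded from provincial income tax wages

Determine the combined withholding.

Provincial Income Tax: taxable = £6,575.00 − £530.00 − 2×£109.00 = £5,827.00
  £521.00 + 22.6% × (£5,827.00 − £4,500.00) = £521.00 + 22.6% × £1,327.00 = £820.90
Long-Term Care Levy: 8% × £6,575.00 = £526.00
Total: £820.90 + £526.00 = £1,346.90

£1,346.90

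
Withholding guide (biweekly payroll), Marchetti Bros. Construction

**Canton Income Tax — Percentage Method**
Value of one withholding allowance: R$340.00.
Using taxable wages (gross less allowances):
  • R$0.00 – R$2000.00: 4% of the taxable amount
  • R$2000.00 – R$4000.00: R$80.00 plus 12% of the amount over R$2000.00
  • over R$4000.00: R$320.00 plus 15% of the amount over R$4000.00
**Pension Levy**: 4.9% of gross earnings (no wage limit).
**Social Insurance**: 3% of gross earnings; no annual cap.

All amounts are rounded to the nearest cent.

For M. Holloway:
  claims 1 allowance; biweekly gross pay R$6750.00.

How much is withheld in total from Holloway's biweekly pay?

Canton Income Tax: taxable = R$6750.00 − 1×R$340.00 = R$6410.00
  R$320.00 + 15% × (R$6410.00 − R$4000.00) = R$320.00 + 15% × R$2410.00 = R$681.50
Pension Levy: 4.9% × R$6750.00 = R$330.75
Social Insurance: 3% × R$6750.00 = R$202.50
Total: R$681.50 + R$330.75 + R$202.50 = R$1214.75

R$1214.75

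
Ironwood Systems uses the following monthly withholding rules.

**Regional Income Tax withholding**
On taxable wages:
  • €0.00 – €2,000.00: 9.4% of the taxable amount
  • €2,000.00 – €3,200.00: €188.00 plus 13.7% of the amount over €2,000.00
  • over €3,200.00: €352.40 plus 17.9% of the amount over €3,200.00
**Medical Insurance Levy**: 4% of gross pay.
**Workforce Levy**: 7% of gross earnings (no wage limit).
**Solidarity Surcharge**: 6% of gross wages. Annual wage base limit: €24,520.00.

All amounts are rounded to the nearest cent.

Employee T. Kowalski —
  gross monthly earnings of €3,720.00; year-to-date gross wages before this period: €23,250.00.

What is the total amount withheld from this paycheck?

€930.88

Regional Income Tax: taxable = €3,720.00
  €352.40 + 17.9% × (€3,720.00 − €3,200.00) = €352.40 + 17.9% × €520.00 = €445.48
Medical Insurance Levy: 4% × €3,720.00 = €148.80
Workforce Levy: 7% × €3,720.00 = €260.40
Solidarity Surcharge: cap €24,520.00 − YTD €23,250.00 = €1,270.00 subject; 6% × €1,270.00 = €76.20
Total: €445.48 + €148.80 + €260.40 + €76.20 = €930.88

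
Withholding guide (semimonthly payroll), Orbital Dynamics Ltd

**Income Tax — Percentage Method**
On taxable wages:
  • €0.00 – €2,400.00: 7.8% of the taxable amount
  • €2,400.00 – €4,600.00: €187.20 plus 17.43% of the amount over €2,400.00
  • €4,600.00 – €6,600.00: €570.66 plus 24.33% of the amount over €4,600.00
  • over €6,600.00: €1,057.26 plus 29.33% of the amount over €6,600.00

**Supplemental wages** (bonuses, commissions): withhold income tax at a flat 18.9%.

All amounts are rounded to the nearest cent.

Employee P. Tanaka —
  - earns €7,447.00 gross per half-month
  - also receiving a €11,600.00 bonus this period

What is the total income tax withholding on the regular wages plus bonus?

€3,498.09

Income Tax: taxable = €7,447.00
  €1,057.26 + 29.33% × (€7,447.00 − €6,600.00) = €1,057.26 + 29.33% × €847.00 = €1,305.69
Supplemental (18.9% flat on bonus): 18.9% × €11,600.00 = €2,192.40
Total income tax: €1,305.69 + €2,192.40 = €3,498.09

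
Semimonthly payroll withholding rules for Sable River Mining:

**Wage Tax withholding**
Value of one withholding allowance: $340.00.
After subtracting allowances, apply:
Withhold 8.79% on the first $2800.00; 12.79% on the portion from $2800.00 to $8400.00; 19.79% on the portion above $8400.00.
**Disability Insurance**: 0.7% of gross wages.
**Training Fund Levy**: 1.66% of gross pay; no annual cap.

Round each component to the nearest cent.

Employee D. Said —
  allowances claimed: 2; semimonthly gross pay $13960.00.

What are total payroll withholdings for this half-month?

Wage Tax: taxable = $13960.00 − 2×$340.00 = $13280.00
  $962.36 + 19.79% × ($13280.00 − $8400.00) = $962.36 + 19.79% × $4880.00 = $1928.11
Disability Insurance: 0.7% × $13960.00 = $97.72
Training Fund Levy: 1.66% × $13960.00 = $231.74
Total: $1928.11 + $97.72 + $231.74 = $2257.57

$2257.57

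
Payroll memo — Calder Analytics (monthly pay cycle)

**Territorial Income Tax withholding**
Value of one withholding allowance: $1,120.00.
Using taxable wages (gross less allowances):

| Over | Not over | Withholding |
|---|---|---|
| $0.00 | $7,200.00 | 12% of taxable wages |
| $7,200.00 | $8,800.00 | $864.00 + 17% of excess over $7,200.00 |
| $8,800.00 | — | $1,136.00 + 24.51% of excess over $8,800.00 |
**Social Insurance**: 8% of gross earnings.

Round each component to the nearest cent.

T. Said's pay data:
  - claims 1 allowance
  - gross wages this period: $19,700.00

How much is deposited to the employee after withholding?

$14,590.92

Territorial Income Tax: taxable = $19,700.00 − 1×$1,120.00 = $18,580.00
  $1,136.00 + 24.51% × ($18,580.00 − $8,800.00) = $1,136.00 + 24.51% × $9,780.00 = $3,533.08
Social Insurance: 8% × $19,700.00 = $1,576.00
Total withheld: $3,533.08 + $1,576.00 = $5,109.08
Net pay: $19,700.00 − $5,109.08 = $14,590.92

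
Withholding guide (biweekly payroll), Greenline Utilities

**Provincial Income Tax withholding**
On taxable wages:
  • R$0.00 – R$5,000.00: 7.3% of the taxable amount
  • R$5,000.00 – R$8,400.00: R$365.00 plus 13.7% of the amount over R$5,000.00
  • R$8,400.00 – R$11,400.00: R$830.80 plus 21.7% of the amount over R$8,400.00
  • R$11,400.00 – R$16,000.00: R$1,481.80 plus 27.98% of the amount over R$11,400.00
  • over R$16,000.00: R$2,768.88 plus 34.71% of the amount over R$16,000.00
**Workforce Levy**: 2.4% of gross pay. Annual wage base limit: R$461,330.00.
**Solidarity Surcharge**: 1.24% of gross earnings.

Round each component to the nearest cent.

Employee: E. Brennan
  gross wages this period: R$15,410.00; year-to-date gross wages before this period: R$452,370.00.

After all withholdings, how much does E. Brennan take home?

R$12,400.08

Provincial Income Tax: taxable = R$15,410.00
  R$1,481.80 + 27.98% × (R$15,410.00 − R$11,400.00) = R$1,481.80 + 27.98% × R$4,010.00 = R$2,603.80
Workforce Levy: cap R$461,330.00 − YTD R$452,370.00 = R$8,960.00 subject; 2.4% × R$8,960.00 = R$215.04
Solidarity Surcharge: 1.24% × R$15,410.00 = R$191.08
Total withheld: R$2,603.80 + R$215.04 + R$191.08 = R$3,009.92
Net pay: R$15,410.00 − R$3,009.92 = R$12,400.08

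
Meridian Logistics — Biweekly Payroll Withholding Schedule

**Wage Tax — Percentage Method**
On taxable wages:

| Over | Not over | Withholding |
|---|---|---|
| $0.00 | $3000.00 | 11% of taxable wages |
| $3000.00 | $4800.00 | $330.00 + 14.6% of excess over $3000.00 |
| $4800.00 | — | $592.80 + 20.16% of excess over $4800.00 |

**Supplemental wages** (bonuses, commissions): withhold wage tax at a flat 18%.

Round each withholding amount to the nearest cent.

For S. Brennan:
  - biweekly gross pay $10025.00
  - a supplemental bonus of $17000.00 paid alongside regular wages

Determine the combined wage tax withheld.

Wage Tax: taxable = $10025.00
  $592.80 + 20.16% × ($10025.00 − $4800.00) = $592.80 + 20.16% × $5225.00 = $1646.16
Supplemental (18% flat on bonus): 18% × $17000.00 = $3060.00
Total wage tax: $1646.16 + $3060.00 = $4706.16

$4706.16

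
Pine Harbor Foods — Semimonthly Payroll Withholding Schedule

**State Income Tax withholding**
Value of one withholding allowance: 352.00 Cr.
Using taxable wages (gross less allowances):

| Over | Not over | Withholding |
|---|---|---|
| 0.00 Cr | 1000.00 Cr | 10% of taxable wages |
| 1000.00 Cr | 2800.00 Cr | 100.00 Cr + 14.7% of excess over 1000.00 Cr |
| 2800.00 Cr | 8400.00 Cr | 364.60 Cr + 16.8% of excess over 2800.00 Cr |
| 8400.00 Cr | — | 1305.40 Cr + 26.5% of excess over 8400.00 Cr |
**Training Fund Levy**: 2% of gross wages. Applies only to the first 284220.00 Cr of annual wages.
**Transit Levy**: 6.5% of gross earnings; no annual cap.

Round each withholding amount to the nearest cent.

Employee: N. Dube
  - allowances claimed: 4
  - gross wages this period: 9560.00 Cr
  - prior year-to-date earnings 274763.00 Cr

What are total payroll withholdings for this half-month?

State Income Tax: taxable = 9560.00 Cr − 4×352.00 Cr = 8152.00 Cr
  364.60 Cr + 16.8% × (8152.00 Cr − 2800.00 Cr) = 364.60 Cr + 16.8% × 5352.00 Cr = 1263.74 Cr
Training Fund Levy: cap 284220.00 Cr − YTD 274763.00 Cr = 9457.00 Cr subject; 2% × 9457.00 Cr = 189.14 Cr
Transit Levy: 6.5% × 9560.00 Cr = 621.40 Cr
Total: 1263.74 Cr + 189.14 Cr + 621.40 Cr = 2074.28 Cr

2074.28 Cr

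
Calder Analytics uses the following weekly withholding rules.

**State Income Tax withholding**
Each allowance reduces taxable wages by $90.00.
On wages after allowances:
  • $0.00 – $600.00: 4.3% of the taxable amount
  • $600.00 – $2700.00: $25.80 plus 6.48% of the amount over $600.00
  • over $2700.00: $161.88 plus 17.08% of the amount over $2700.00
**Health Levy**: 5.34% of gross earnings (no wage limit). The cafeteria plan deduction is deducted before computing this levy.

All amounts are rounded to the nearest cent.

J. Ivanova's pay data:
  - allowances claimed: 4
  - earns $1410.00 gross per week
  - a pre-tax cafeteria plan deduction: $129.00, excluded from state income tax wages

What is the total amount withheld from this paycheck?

$115.01

State Income Tax: taxable = $1410.00 − $129.00 − 4×$90.00 = $921.00
  $25.80 + 6.48% × ($921.00 − $600.00) = $25.80 + 6.48% × $321.00 = $46.60
Health Levy: 5.34% × $1281.00 = $68.41
Total: $46.60 + $68.41 = $115.01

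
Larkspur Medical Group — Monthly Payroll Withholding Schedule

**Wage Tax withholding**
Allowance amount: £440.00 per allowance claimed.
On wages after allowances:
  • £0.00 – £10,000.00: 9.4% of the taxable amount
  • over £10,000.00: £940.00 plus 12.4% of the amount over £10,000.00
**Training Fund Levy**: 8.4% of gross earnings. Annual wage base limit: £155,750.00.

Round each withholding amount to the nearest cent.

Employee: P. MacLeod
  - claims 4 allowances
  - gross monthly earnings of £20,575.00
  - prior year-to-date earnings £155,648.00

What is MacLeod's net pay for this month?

Wage Tax: taxable = £20,575.00 − 4×£440.00 = £18,815.00
  £940.00 + 12.4% × (£18,815.00 − £10,000.00) = £940.00 + 12.4% × £8,815.00 = £2,033.06
Training Fund Levy: cap £155,750.00 − YTD £155,648.00 = £102.00 subject; 8.4% × £102.00 = £8.57
Total withheld: £2,033.06 + £8.57 = £2,041.63
Net pay: £20,575.00 − £2,041.63 = £18,533.37

£18,533.37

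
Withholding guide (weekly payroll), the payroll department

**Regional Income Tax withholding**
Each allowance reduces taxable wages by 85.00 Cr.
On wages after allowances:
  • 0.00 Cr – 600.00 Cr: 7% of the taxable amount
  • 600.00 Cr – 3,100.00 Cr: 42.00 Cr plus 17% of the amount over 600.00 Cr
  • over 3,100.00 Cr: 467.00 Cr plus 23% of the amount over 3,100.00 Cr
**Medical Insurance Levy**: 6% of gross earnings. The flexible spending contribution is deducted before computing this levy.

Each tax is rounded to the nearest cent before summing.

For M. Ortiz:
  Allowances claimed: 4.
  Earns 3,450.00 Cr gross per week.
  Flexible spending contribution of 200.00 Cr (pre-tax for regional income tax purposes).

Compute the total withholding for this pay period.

Regional Income Tax: taxable = 3,450.00 Cr − 200.00 Cr − 4×85.00 Cr = 2,910.00 Cr
  42.00 Cr + 17% × (2,910.00 Cr − 600.00 Cr) = 42.00 Cr + 17% × 2,310.00 Cr = 434.70 Cr
Medical Insurance Levy: 6% × 3,250.00 Cr = 195.00 Cr
Total: 434.70 Cr + 195.00 Cr = 629.70 Cr

629.70 Cr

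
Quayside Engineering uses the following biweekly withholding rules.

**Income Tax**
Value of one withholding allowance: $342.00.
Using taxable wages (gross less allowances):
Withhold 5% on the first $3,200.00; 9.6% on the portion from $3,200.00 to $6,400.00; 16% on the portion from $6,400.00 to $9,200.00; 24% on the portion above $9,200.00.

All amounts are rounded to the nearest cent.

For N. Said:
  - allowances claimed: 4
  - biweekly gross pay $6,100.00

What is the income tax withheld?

$307.07

Income Tax: taxable = $6,100.00 − 4×$342.00 = $4,732.00
  $160.00 + 9.6% × ($4,732.00 − $3,200.00) = $160.00 + 9.6% × $1,532.00 = $307.07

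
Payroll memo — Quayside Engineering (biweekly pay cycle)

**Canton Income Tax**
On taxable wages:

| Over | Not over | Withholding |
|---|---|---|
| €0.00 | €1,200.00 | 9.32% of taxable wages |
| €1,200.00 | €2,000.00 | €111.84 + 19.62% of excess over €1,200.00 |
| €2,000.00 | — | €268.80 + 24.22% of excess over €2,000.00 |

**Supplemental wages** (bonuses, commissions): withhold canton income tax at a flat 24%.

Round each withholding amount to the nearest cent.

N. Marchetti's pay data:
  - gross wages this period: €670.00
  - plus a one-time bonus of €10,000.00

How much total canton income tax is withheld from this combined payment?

Canton Income Tax: taxable = €670.00
  9.32% × €670.00 = €62.44
Supplemental (24% flat on bonus): 24% × €10,000.00 = €2,400.00
Total canton income tax: €62.44 + €2,400.00 = €2,462.44

€2,462.44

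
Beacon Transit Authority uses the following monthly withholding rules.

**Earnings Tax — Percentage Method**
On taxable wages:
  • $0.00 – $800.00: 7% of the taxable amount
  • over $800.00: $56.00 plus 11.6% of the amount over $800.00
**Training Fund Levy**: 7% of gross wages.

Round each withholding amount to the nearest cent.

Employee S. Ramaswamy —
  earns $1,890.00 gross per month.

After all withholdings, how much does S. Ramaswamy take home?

$1,575.26

Earnings Tax: taxable = $1,890.00
  $56.00 + 11.6% × ($1,890.00 − $800.00) = $56.00 + 11.6% × $1,090.00 = $182.44
Training Fund Levy: 7% × $1,890.00 = $132.30
Total withheld: $182.44 + $132.30 = $314.74
Net pay: $1,890.00 − $314.74 = $1,575.26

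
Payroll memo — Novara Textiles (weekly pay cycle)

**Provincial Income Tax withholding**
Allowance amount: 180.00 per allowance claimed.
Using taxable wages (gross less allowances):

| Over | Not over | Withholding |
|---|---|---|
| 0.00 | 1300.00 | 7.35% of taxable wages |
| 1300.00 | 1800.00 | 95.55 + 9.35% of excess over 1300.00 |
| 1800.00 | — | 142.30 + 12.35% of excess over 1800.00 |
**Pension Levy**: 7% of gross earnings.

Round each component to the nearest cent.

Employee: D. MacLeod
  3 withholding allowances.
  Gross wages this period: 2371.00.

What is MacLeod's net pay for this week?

Provincial Income Tax: taxable = 2371.00 − 3×180.00 = 1831.00
  142.30 + 12.35% × (1831.00 − 1800.00) = 142.30 + 12.35% × 31.00 = 146.13
Pension Levy: 7% × 2371.00 = 165.97
Total withheld: 146.13 + 165.97 = 312.10
Net pay: 2371.00 − 312.10 = 2058.90

2058.90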